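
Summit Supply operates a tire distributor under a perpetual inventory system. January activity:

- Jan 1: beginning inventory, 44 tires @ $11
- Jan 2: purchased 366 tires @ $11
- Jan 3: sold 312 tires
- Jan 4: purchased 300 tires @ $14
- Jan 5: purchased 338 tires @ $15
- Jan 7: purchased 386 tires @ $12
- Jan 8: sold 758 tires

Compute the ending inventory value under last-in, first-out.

Ending inventory = $4,802

Jan 3, 312 sold [LIFO — newest first]: 312 @ $11 = $3,432
Jan 8, 758 sold [LIFO — newest first]: 386 @ $12 + 338 @ $15 + 34 @ $14 = $10,178
Total COGS = $3,432 + $10,178 = $13,610
Ending inventory: 44 @ $11 + 54 @ $11 + 266 @ $14 = $4,802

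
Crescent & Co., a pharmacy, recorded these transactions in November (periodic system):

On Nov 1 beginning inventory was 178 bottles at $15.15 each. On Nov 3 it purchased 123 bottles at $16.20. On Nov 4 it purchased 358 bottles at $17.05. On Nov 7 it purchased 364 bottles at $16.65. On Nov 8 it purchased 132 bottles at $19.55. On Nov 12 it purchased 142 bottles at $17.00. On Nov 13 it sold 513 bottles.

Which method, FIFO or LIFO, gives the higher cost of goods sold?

FIFO COGS: 178 @ $15.15 + 123 @ $16.20 + 212 @ $17.05 = $8,303.90
LIFO COGS: 142 @ $17.00 + 132 @ $19.55 + 239 @ $16.65 = $8,973.95

LIFO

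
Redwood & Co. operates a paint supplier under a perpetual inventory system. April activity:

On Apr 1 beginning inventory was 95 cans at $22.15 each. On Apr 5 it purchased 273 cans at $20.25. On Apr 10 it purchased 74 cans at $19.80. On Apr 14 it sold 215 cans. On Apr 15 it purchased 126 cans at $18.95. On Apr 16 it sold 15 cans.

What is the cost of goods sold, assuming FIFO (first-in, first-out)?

COGS = $4,838.00

Apr 14, 215 sold [FIFO — oldest first]: 95 @ $22.15 + 120 @ $20.25 = $4,534.25
Apr 16, 15 sold [FIFO — oldest first]: 15 @ $20.25 = $303.75
Total COGS = $4,534.25 + $303.75 = $4,838.00
Ending inventory: 138 @ $20.25 + 74 @ $19.80 + 126 @ $18.95 = $6,647.40
Check: goods available $11,485.40 = COGS $4,838.00 + ending $6,647.40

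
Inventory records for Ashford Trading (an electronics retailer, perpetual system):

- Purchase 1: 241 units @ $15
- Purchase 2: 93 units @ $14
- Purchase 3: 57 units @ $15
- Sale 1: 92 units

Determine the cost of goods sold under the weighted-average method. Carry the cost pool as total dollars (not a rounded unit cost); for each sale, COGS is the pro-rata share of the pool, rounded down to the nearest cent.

After Purchase 1: 241 on hand, pool $3,615.00 (≈ $15.0000 each)
After Purchase 2: 334 on hand, pool $4,917.00 (≈ $14.7216 each)
After Purchase 3: 391 on hand, pool $5,772.00 (≈ $14.7621 each)
Sale 1, sell 92: 92/391 × $5,772.00 → $1,358.11
Ending inventory (cost pool remaining) = $4,413.89
Check: goods available $5,772.00 = COGS $1,358.11 + ending $4,413.89

COGS = $1,358.11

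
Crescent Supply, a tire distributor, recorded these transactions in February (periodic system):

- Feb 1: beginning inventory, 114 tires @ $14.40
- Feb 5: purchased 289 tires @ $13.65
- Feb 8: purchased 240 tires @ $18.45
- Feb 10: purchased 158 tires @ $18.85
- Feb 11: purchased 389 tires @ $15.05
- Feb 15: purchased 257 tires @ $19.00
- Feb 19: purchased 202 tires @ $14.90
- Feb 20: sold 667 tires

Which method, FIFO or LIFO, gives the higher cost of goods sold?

FIFO COGS: 114 @ $14.40 + 289 @ $13.65 + 240 @ $18.45 + 24 @ $18.85 = $10,466.85
LIFO COGS: 202 @ $14.90 + 257 @ $19.00 + 208 @ $15.05 = $11,023.20

LIFO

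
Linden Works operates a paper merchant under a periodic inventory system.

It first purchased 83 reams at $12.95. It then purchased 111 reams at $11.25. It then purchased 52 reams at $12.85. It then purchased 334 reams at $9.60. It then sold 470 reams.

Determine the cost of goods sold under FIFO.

Sale 1 (470) [FIFO — oldest first]: 83 @ $12.95 + 111 @ $11.25 + 52 @ $12.85 + 224 @ $9.60 = $5,142.20
Ending inventory: 110 @ $9.60 = $1,056.00

COGS = $5,142.20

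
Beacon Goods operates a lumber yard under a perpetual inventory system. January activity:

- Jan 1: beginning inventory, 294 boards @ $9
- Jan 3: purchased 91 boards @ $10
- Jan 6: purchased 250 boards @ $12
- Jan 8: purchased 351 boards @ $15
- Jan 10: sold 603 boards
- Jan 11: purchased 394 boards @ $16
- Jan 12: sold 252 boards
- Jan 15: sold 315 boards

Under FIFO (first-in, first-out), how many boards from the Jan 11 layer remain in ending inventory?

Jan 10, 603 sold [FIFO — oldest first]: 294 @ $9 + 91 @ $10 + 218 @ $12 = $6,172
Jan 12, 252 sold [FIFO — oldest first]: 32 @ $12 + 220 @ $15 = $3,684
Jan 15, 315 sold [FIFO — oldest first]: 131 @ $15 + 184 @ $16 = $4,909
Total COGS = $6,172 + $3,684 + $4,909 = $14,765
Ending inventory: 210 @ $16 = $3,360

210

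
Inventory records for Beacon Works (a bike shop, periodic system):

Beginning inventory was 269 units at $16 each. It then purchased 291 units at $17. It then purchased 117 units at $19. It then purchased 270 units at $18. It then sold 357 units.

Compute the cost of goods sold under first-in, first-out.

COGS = $5,800

Sale 1 (357) [FIFO — oldest first]: 269 @ $16 + 88 @ $17 = $5,800
Ending inventory: 203 @ $17 + 117 @ $19 + 270 @ $18 = $10,534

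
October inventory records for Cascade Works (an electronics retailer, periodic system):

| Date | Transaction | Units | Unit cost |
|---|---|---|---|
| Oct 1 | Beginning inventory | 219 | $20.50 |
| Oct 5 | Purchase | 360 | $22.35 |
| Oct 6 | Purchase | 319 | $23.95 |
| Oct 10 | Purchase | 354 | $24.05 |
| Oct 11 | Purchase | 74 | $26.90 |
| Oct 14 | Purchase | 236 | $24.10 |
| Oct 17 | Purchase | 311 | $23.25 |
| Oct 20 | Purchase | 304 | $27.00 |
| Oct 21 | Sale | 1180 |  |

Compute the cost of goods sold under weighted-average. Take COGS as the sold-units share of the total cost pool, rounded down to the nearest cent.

Oct 21, sell 1180: 1180/2177 × $51,806.20 → $28,080.53
Ending inventory (cost pool remaining) = $23,725.67

COGS = $28,080.53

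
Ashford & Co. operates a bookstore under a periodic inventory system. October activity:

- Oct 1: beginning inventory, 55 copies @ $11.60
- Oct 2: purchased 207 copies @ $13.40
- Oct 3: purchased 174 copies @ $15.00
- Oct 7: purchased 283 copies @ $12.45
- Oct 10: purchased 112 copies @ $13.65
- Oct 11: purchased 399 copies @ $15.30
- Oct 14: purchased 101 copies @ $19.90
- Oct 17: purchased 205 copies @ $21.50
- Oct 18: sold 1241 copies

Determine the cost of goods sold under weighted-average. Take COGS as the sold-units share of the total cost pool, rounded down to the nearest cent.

COGS = $19,064.25

Oct 18, sell 1241: 1241/1536 × $23,596.05 → $19,064.25
Ending inventory (cost pool remaining) = $4,531.80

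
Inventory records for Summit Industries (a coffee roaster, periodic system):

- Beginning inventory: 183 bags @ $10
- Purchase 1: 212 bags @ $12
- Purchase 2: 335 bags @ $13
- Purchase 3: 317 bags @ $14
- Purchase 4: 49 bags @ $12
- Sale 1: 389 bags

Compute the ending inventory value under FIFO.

Sale 1 (389) [FIFO — oldest first]: 183 @ $10 + 206 @ $12 = $4,302
Ending inventory: 6 @ $12 + 335 @ $13 + 317 @ $14 + 49 @ $12 = $9,453

Ending inventory = $9,453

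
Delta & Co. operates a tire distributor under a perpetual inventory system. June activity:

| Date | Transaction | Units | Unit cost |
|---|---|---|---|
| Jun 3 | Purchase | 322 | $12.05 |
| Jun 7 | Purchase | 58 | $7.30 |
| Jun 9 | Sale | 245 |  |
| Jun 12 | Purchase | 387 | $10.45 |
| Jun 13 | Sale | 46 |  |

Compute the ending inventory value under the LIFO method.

Ending inventory = $5,190.20

Jun 9, 245 sold [LIFO — newest first]: 58 @ $7.30 + 187 @ $12.05 = $2,676.75
Jun 13, 46 sold [LIFO — newest first]: 46 @ $10.45 = $480.70
Total COGS = $2,676.75 + $480.70 = $3,157.45
Ending inventory: 135 @ $12.05 + 341 @ $10.45 = $5,190.20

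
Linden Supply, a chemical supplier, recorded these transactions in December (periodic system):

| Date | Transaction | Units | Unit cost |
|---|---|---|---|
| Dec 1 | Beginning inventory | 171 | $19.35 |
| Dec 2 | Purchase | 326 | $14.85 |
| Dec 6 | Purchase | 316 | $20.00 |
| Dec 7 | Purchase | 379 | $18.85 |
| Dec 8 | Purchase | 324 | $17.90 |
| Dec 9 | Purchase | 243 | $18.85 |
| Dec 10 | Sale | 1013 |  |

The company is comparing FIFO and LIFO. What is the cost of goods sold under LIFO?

FIFO COGS: 171 @ $19.35 + 326 @ $14.85 + 316 @ $20.00 + 200 @ $18.85 = $18,239.95
LIFO COGS: 243 @ $18.85 + 324 @ $17.90 + 379 @ $18.85 + 67 @ $20.00 = $18,864.30

COGS = $18,864.30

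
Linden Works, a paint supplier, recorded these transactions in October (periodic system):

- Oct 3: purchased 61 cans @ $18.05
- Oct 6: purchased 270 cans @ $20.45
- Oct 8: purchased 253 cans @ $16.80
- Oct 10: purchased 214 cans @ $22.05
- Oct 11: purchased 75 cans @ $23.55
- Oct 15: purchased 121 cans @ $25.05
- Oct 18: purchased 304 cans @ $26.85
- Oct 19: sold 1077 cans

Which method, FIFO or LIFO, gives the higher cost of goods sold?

LIFO

FIFO COGS: 61 @ $18.05 + 270 @ $20.45 + 253 @ $16.80 + 214 @ $22.05 + 75 @ $23.55 + 121 @ $25.05 + 83 @ $26.85 = $22,617.50
LIFO COGS: 304 @ $26.85 + 121 @ $25.05 + 75 @ $23.55 + 214 @ $22.05 + 253 @ $16.80 + 110 @ $20.45 = $24,178.30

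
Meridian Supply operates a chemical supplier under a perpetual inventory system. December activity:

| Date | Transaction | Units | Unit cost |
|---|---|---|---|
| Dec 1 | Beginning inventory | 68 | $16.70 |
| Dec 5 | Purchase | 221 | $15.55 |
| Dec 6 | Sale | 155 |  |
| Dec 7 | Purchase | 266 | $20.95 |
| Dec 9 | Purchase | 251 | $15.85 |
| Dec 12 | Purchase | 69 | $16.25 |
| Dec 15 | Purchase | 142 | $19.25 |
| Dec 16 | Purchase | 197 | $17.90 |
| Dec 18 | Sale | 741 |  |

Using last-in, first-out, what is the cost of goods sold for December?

Dec 6, 155 sold [LIFO — newest first]: 155 @ $15.55 = $2,410.25
Dec 18, 741 sold [LIFO — newest first]: 197 @ $17.90 + 142 @ $19.25 + 69 @ $16.25 + 251 @ $15.85 + 82 @ $20.95 = $13,077.30
Total COGS = $2,410.25 + $13,077.30 = $15,487.55
Ending inventory: 68 @ $16.70 + 66 @ $15.55 + 184 @ $20.95 = $6,016.70
Check: goods available $21,504.25 = COGS $15,487.55 + ending $6,016.70

COGS = $15,487.55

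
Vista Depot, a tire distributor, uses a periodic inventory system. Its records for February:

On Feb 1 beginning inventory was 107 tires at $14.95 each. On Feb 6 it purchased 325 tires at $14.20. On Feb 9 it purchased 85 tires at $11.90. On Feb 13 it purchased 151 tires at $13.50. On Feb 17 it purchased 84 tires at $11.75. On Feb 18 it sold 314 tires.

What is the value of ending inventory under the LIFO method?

Feb 18, 314 sold [LIFO — newest first]: 84 @ $11.75 + 151 @ $13.50 + 79 @ $11.90 = $3,965.60
Ending inventory: 107 @ $14.95 + 325 @ $14.20 + 6 @ $11.90 = $6,286.05

Ending inventory = $6,286.05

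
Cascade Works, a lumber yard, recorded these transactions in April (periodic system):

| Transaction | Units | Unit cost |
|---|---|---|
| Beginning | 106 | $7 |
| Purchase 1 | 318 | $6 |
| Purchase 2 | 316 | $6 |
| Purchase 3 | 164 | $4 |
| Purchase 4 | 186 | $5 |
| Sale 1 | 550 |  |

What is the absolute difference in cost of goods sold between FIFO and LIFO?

FIFO COGS: 106 @ $7 + 318 @ $6 + 126 @ $6 = $3,406
LIFO COGS: 186 @ $5 + 164 @ $4 + 200 @ $6 = $2,786
Difference = |$3,406 − $2,786| = $620

$620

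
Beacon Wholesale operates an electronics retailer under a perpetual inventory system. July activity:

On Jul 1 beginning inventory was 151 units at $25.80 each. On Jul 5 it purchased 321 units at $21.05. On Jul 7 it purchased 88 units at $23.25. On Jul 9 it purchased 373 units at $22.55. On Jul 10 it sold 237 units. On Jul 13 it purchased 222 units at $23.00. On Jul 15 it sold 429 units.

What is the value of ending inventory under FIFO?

Jul 10, 237 sold [FIFO — oldest first]: 151 @ $25.80 + 86 @ $21.05 = $5,706.10
Jul 15, 429 sold [FIFO — oldest first]: 235 @ $21.05 + 88 @ $23.25 + 106 @ $22.55 = $9,383.05
Total COGS = $5,706.10 + $9,383.05 = $15,089.15
Ending inventory: 267 @ $22.55 + 222 @ $23.00 = $11,126.85

Ending inventory = $11,126.85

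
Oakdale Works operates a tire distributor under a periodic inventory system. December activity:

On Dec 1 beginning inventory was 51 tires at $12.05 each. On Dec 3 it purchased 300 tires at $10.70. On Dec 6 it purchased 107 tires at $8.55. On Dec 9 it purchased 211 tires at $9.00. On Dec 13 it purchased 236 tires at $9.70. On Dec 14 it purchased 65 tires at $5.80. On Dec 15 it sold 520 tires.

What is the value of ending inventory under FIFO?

Ending inventory = $4,007.20

Dec 15, 520 sold [FIFO — oldest first]: 51 @ $12.05 + 300 @ $10.70 + 107 @ $8.55 + 62 @ $9.00 = $5,297.40
Ending inventory: 149 @ $9.00 + 236 @ $9.70 + 65 @ $5.80 = $4,007.20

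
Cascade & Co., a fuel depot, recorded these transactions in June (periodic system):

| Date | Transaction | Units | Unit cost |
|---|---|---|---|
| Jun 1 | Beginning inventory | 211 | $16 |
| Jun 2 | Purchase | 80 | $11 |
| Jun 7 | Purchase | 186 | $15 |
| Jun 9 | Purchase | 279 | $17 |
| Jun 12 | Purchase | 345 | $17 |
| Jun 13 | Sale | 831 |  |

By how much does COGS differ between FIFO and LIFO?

FIFO COGS: 211 @ $16 + 80 @ $11 + 186 @ $15 + 279 @ $17 + 75 @ $17 = $13,064
LIFO COGS: 345 @ $17 + 279 @ $17 + 186 @ $15 + 21 @ $11 = $13,629
Difference = |$13,064 − $13,629| = $565

$565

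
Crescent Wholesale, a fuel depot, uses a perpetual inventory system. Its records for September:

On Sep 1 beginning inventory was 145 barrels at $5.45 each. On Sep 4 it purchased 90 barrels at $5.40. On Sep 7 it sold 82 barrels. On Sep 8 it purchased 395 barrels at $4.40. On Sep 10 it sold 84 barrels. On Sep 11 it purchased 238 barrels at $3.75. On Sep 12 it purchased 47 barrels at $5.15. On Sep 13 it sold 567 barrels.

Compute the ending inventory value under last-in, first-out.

Sep 7, 82 sold [LIFO — newest first]: 82 @ $5.40 = $442.80
Sep 10, 84 sold [LIFO — newest first]: 84 @ $4.40 = $369.60
Sep 13, 567 sold [LIFO — newest first]: 47 @ $5.15 + 238 @ $3.75 + 282 @ $4.40 = $2,375.35
Total COGS = $442.80 + $369.60 + $2,375.35 = $3,187.75
Ending inventory: 145 @ $5.45 + 8 @ $5.40 + 29 @ $4.40 = $961.05

Ending inventory = $961.05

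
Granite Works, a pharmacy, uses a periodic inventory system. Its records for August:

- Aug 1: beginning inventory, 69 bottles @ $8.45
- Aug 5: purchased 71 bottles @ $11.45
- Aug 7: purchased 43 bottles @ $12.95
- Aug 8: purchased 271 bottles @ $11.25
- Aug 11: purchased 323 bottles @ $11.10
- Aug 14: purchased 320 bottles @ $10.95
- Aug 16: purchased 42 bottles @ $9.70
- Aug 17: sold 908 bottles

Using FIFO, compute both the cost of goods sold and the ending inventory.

Aug 17, 908 sold [FIFO — oldest first]: 69 @ $8.45 + 71 @ $11.45 + 43 @ $12.95 + 271 @ $11.25 + 323 @ $11.10 + 131 @ $10.95 = $10,021.35
Ending inventory: 189 @ $10.95 + 42 @ $9.70 = $2,476.95

COGS = $10,021.35; ending inventory = $2,476.95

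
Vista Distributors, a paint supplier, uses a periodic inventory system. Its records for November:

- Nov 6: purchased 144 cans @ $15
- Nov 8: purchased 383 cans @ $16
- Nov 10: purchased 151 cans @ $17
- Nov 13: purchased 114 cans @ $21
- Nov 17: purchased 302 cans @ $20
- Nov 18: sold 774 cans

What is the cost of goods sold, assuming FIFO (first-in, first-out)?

COGS = $12,871

Nov 18, 774 sold [FIFO — oldest first]: 144 @ $15 + 383 @ $16 + 151 @ $17 + 96 @ $21 = $12,871
Ending inventory: 18 @ $21 + 302 @ $20 = $6,418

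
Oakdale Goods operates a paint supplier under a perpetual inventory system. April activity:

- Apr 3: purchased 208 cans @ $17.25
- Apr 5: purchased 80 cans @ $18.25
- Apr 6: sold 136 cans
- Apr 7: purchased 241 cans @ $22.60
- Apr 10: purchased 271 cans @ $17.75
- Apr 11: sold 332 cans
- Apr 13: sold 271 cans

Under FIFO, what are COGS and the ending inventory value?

COGS = $14,222.10; ending inventory = $1,082.75

Apr 6, 136 sold [FIFO — oldest first]: 136 @ $17.25 = $2,346.00
Apr 11, 332 sold [FIFO — oldest first]: 72 @ $17.25 + 80 @ $18.25 + 180 @ $22.60 = $6,770.00
Apr 13, 271 sold [FIFO — oldest first]: 61 @ $22.60 + 210 @ $17.75 = $5,106.10
Total COGS = $2,346.00 + $6,770.00 + $5,106.10 = $14,222.10
Ending inventory: 61 @ $17.75 = $1,082.75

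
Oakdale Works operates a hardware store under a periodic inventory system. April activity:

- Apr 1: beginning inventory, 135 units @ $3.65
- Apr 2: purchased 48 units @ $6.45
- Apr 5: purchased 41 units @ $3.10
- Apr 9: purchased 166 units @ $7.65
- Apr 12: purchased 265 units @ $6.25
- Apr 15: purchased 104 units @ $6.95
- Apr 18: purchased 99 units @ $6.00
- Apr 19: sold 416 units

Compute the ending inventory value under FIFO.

Ending inventory = $2,810.55

Apr 19, 416 sold [FIFO — oldest first]: 135 @ $3.65 + 48 @ $6.45 + 41 @ $3.10 + 166 @ $7.65 + 26 @ $6.25 = $2,361.85
Ending inventory: 239 @ $6.25 + 104 @ $6.95 + 99 @ $6.00 = $2,810.55
Check: goods available $5,172.40 = COGS $2,361.85 + ending $2,810.55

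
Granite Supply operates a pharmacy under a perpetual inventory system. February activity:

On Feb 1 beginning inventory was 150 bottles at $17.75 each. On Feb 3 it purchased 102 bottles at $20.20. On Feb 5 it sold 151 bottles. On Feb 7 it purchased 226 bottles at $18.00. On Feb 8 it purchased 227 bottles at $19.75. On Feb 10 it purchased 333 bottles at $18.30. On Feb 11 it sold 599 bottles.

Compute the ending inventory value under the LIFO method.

Ending inventory = $5,158.75

Feb 5, 151 sold [LIFO — newest first]: 102 @ $20.20 + 49 @ $17.75 = $2,930.15
Feb 11, 599 sold [LIFO — newest first]: 333 @ $18.30 + 227 @ $19.75 + 39 @ $18.00 = $11,279.15
Total COGS = $2,930.15 + $11,279.15 = $14,209.30
Ending inventory: 101 @ $17.75 + 187 @ $18.00 = $5,158.75
Check: goods available $19,368.05 = COGS $14,209.30 + ending $5,158.75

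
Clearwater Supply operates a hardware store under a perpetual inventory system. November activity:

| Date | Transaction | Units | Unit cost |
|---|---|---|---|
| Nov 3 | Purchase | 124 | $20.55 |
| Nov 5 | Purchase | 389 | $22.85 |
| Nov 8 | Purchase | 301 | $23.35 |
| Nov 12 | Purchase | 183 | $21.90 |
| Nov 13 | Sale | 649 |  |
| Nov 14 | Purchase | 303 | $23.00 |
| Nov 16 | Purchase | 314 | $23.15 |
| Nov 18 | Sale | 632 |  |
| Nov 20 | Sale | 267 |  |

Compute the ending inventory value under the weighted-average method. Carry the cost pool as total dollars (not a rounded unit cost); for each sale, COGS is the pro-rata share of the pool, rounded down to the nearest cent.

Ending inventory = $1,510.29

After Nov 3: 124 on hand, pool $2,548.20 (≈ $20.5500 each)
After Nov 5: 513 on hand, pool $11,436.85 (≈ $22.2941 each)
After Nov 8: 814 on hand, pool $18,465.20 (≈ $22.6845 each)
After Nov 12: 997 on hand, pool $22,472.90 (≈ $22.5405 each)
Nov 13, sell 649: 649/997 × $22,472.90 → $14,628.79
After Nov 14: 651 on hand, pool $14,813.11 (≈ $22.7544 each)
After Nov 16: 965 on hand, pool $22,082.21 (≈ $22.8831 each)
Nov 18, sell 632: 632/965 × $22,082.21 → $14,462.13
Nov 20, sell 267: 267/333 × $7,620.08 → $6,109.79
Total COGS = $14,628.79 + $14,462.13 + $6,109.79 = $35,200.71
Ending inventory (cost pool remaining) = $1,510.29
Check: goods available $36,711.00 = COGS $35,200.71 + ending $1,510.29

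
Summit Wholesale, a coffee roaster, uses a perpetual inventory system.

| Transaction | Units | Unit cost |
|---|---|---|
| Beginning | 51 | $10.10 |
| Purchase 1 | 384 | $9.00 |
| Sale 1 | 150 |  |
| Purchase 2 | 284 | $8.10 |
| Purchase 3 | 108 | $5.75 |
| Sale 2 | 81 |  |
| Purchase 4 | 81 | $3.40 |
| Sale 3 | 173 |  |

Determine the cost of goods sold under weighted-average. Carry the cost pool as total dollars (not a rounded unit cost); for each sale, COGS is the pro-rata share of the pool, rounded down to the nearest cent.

After Beginning: 51 on hand, pool $515.10 (≈ $10.1000 each)
After Purchase 1: 435 on hand, pool $3,971.10 (≈ $9.1290 each)
Sale 1, sell 150: 150/435 × $3,971.10 → $1,369.34
After Purchase 2: 569 on hand, pool $4,902.16 (≈ $8.6154 each)
After Purchase 3: 677 on hand, pool $5,523.16 (≈ $8.1583 each)
Sale 2, sell 81: 81/677 × $5,523.16 → $660.82
After Purchase 4: 677 on hand, pool $5,137.74 (≈ $7.5890 each)
Sale 3, sell 173: 173/677 × $5,137.74 → $1,312.89
Total COGS = $1,369.34 + $660.82 + $1,312.89 = $3,343.05
Ending inventory (cost pool remaining) = $3,824.85

COGS = $3,343.05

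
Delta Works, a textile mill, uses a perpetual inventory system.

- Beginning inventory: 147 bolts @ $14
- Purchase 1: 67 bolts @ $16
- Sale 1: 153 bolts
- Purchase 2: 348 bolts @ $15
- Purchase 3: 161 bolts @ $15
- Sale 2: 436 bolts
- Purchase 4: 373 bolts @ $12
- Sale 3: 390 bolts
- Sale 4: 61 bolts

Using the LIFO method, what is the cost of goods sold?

Sale 1 (153) [LIFO — newest first]: 67 @ $16 + 86 @ $14 = $2,276
Sale 2 (436) [LIFO — newest first]: 161 @ $15 + 275 @ $15 = $6,540
Sale 3 (390) [LIFO — newest first]: 373 @ $12 + 17 @ $15 = $4,731
Sale 4 (61) [LIFO — newest first]: 56 @ $15 + 5 @ $14 = $910
Total COGS = $2,276 + $6,540 + $4,731 + $910 = $14,457
Ending inventory: 56 @ $14 = $784
Check: goods available $15,241 = COGS $14,457 + ending $784

COGS = $14,457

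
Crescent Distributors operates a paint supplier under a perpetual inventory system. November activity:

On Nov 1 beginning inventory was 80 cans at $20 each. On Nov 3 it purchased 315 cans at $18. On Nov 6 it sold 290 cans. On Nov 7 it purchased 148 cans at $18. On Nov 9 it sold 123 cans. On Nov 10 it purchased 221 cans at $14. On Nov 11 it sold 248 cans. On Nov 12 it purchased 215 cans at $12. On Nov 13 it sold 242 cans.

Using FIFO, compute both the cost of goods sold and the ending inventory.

COGS = $14,696; ending inventory = $912

Nov 6, 290 sold [FIFO — oldest first]: 80 @ $20 + 210 @ $18 = $5,380
Nov 9, 123 sold [FIFO — oldest first]: 105 @ $18 + 18 @ $18 = $2,214
Nov 11, 248 sold [FIFO — oldest first]: 130 @ $18 + 118 @ $14 = $3,992
Nov 13, 242 sold [FIFO — oldest first]: 103 @ $14 + 139 @ $12 = $3,110
Total COGS = $5,380 + $2,214 + $3,992 + $3,110 = $14,696
Ending inventory: 76 @ $12 = $912
Check: goods available $15,608 = COGS $14,696 + ending $912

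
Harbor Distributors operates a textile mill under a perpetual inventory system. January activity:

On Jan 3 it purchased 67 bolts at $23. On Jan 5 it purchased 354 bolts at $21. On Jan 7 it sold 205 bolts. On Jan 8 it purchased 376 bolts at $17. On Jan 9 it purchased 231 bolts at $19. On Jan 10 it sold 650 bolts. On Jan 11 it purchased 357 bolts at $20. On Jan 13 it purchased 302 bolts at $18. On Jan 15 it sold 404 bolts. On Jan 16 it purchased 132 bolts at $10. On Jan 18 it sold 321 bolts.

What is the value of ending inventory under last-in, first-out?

Ending inventory = $5,087

Jan 7, 205 sold [LIFO — newest first]: 205 @ $21 = $4,305
Jan 10, 650 sold [LIFO — newest first]: 231 @ $19 + 376 @ $17 + 43 @ $21 = $11,684
Jan 15, 404 sold [LIFO — newest first]: 302 @ $18 + 102 @ $20 = $7,476
Jan 18, 321 sold [LIFO — newest first]: 132 @ $10 + 189 @ $20 = $5,100
Total COGS = $4,305 + $11,684 + $7,476 + $5,100 = $28,565
Ending inventory: 67 @ $23 + 106 @ $21 + 66 @ $20 = $5,087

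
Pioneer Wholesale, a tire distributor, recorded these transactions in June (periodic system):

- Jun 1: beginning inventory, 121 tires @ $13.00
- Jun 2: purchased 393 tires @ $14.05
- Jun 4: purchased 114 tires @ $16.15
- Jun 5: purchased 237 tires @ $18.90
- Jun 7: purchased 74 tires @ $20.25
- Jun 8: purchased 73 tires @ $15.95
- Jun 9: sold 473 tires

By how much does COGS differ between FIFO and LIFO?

FIFO COGS: 121 @ $13.00 + 352 @ $14.05 = $6,518.60
LIFO COGS: 73 @ $15.95 + 74 @ $20.25 + 237 @ $18.90 + 89 @ $16.15 = $8,579.50
Difference = |$6,518.60 − $8,579.50| = $2,060.90

$2,060.90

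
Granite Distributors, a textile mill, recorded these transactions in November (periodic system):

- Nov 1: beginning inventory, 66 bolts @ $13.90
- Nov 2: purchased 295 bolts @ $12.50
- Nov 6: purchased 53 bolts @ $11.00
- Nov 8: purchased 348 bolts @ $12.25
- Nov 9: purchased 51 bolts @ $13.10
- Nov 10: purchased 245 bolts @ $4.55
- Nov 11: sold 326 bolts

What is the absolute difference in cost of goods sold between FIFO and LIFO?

$2,017.05

FIFO COGS: 66 @ $13.90 + 260 @ $12.50 = $4,167.40
LIFO COGS: 245 @ $4.55 + 51 @ $13.10 + 30 @ $12.25 = $2,150.35
Difference = |$4,167.40 − $2,150.35| = $2,017.05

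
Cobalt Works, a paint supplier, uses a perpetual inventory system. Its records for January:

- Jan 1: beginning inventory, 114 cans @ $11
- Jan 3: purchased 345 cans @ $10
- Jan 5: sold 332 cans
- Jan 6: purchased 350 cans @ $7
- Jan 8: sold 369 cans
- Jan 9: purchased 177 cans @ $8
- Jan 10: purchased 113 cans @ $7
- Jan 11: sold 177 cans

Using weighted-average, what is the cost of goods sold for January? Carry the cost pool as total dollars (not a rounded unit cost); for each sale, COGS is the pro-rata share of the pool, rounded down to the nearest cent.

COGS = $7,663.84

After Jan 1: 114 on hand, pool $1,254.00 (≈ $11.0000 each)
After Jan 3: 459 on hand, pool $4,704.00 (≈ $10.2484 each)
Jan 5, sell 332: 332/459 × $4,704.00 → $3,402.45
After Jan 6: 477 on hand, pool $3,751.55 (≈ $7.8649 each)
Jan 8, sell 369: 369/477 × $3,751.55 → $2,902.14
After Jan 9: 285 on hand, pool $2,265.41 (≈ $7.9488 each)
After Jan 10: 398 on hand, pool $3,056.41 (≈ $7.6794 each)
Jan 11, sell 177: 177/398 × $3,056.41 → $1,359.25
Total COGS = $3,402.45 + $2,902.14 + $1,359.25 = $7,663.84
Ending inventory (cost pool remaining) = $1,697.16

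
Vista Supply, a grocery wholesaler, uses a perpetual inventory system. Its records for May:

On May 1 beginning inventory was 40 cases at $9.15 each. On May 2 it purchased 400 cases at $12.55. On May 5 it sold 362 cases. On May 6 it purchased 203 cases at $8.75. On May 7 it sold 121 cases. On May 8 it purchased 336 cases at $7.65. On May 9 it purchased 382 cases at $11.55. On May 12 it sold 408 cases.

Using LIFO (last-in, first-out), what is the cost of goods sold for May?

May 5, 362 sold [LIFO — newest first]: 362 @ $12.55 = $4,543.10
May 7, 121 sold [LIFO — newest first]: 121 @ $8.75 = $1,058.75
May 12, 408 sold [LIFO — newest first]: 382 @ $11.55 + 26 @ $7.65 = $4,611.00
Total COGS = $4,543.10 + $1,058.75 + $4,611.00 = $10,212.85
Ending inventory: 40 @ $9.15 + 38 @ $12.55 + 82 @ $8.75 + 310 @ $7.65 = $3,931.90
Check: goods available $14,144.75 = COGS $10,212.85 + ending $3,931.90

COGS = $10,212.85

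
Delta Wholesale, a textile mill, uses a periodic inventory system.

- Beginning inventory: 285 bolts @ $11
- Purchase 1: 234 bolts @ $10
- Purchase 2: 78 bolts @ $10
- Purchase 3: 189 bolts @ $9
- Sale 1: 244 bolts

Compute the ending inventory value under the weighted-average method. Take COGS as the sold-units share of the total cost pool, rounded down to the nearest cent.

Ending inventory = $5,486.20

Sale 1, sell 244: 244/786 × $7,956.00 → $2,469.80
Ending inventory (cost pool remaining) = $5,486.20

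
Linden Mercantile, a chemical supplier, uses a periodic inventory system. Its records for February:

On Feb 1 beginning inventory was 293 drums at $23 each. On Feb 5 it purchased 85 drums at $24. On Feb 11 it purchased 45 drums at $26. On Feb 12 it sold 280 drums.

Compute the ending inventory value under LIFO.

Feb 12, 280 sold [LIFO — newest first]: 45 @ $26 + 85 @ $24 + 150 @ $23 = $6,660
Ending inventory: 143 @ $23 = $3,289

Ending inventory = $3,289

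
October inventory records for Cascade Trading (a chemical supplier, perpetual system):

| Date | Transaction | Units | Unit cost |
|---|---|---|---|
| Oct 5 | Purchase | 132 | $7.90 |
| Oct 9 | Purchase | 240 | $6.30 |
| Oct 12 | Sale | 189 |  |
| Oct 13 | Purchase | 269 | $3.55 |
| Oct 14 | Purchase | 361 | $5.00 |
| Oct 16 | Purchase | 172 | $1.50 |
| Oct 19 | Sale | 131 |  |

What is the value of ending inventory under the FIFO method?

Ending inventory = $3,345.55

Oct 12, 189 sold [FIFO — oldest first]: 132 @ $7.90 + 57 @ $6.30 = $1,401.90
Oct 19, 131 sold [FIFO — oldest first]: 131 @ $6.30 = $825.30
Total COGS = $1,401.90 + $825.30 = $2,227.20
Ending inventory: 52 @ $6.30 + 269 @ $3.55 + 361 @ $5.00 + 172 @ $1.50 = $3,345.55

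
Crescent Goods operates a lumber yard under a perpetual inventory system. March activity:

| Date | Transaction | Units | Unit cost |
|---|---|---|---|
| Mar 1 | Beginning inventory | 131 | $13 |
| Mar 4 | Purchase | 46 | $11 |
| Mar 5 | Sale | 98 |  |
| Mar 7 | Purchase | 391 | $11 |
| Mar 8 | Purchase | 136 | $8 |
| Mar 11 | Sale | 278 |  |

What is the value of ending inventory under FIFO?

Ending inventory = $3,200

Mar 5, 98 sold [FIFO — oldest first]: 98 @ $13 = $1,274
Mar 11, 278 sold [FIFO — oldest first]: 33 @ $13 + 46 @ $11 + 199 @ $11 = $3,124
Total COGS = $1,274 + $3,124 = $4,398
Ending inventory: 192 @ $11 + 136 @ $8 = $3,200
Check: goods available $7,598 = COGS $4,398 + ending $3,200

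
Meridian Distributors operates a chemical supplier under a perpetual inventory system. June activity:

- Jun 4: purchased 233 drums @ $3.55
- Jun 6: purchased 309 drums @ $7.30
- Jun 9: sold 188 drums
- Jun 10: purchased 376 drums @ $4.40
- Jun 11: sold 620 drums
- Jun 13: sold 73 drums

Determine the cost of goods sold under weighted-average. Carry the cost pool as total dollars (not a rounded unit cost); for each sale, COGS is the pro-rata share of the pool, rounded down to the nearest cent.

COGS = $4,551.33

After Jun 4: 233 on hand, pool $827.15 (≈ $3.5500 each)
After Jun 6: 542 on hand, pool $3,082.85 (≈ $5.6879 each)
Jun 9, sell 188: 188/542 × $3,082.85 → $1,069.32
After Jun 10: 730 on hand, pool $3,667.93 (≈ $5.0246 each)
Jun 11, sell 620: 620/730 × $3,667.93 → $3,115.22
Jun 13, sell 73: 73/110 × $552.71 → $366.79
Total COGS = $1,069.32 + $3,115.22 + $366.79 = $4,551.33
Ending inventory (cost pool remaining) = $185.92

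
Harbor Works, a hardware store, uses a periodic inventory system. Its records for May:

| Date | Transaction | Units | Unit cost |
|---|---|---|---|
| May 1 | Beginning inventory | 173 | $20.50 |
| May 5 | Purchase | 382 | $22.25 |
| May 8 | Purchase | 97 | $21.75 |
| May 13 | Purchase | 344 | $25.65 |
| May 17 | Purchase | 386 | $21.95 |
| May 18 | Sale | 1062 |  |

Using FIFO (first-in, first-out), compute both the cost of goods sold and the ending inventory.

COGS = $24,428.05; ending inventory = $7,024.00

May 18, 1062 sold [FIFO — oldest first]: 173 @ $20.50 + 382 @ $22.25 + 97 @ $21.75 + 344 @ $25.65 + 66 @ $21.95 = $24,428.05
Ending inventory: 320 @ $21.95 = $7,024.00
Check: goods available $31,452.05 = COGS $24,428.05 + ending $7,024.00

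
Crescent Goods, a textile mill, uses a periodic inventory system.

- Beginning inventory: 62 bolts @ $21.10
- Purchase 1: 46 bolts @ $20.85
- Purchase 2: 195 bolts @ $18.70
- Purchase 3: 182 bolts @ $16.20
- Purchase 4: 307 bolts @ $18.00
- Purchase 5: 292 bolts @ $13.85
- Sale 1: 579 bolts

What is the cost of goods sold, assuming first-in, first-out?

COGS = $10,554.20

Sale 1 (579) [FIFO — oldest first]: 62 @ $21.10 + 46 @ $20.85 + 195 @ $18.70 + 182 @ $16.20 + 94 @ $18.00 = $10,554.20
Ending inventory: 213 @ $18.00 + 292 @ $13.85 = $7,878.20
Check: goods available $18,432.40 = COGS $10,554.20 + ending $7,878.20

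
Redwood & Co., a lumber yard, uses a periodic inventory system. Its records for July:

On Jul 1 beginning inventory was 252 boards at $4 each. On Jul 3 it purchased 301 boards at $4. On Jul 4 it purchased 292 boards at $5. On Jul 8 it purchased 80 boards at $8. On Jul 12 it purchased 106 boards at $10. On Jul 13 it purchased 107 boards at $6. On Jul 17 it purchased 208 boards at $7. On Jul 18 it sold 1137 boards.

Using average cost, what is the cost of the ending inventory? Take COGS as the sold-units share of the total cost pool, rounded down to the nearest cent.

Ending inventory = $1,159.91

Jul 18, sell 1137: 1137/1346 × $7,470.00 → $6,310.09
Ending inventory (cost pool remaining) = $1,159.91
Check: goods available $7,470.00 = COGS $6,310.09 + ending $1,159.91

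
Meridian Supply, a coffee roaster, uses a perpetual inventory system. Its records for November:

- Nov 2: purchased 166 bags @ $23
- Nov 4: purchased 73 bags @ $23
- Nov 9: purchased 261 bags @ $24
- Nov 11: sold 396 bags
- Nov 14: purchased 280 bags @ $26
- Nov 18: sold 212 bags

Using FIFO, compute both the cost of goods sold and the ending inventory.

COGS = $14,569; ending inventory = $4,472

Nov 11, 396 sold [FIFO — oldest first]: 166 @ $23 + 73 @ $23 + 157 @ $24 = $9,265
Nov 18, 212 sold [FIFO — oldest first]: 104 @ $24 + 108 @ $26 = $5,304
Total COGS = $9,265 + $5,304 = $14,569
Ending inventory: 172 @ $26 = $4,472
Check: goods available $19,041 = COGS $14,569 + ending $4,472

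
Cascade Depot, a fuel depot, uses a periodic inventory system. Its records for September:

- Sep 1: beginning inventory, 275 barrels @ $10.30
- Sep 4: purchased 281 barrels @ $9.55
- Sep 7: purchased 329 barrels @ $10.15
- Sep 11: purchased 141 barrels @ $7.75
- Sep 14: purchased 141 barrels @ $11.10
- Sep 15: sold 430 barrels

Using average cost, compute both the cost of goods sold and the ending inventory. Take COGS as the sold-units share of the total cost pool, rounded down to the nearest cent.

Sep 15, sell 430: 430/1167 × $11,513.25 → $4,242.24
Ending inventory (cost pool remaining) = $7,271.01

COGS = $4,242.24; ending inventory = $7,271.01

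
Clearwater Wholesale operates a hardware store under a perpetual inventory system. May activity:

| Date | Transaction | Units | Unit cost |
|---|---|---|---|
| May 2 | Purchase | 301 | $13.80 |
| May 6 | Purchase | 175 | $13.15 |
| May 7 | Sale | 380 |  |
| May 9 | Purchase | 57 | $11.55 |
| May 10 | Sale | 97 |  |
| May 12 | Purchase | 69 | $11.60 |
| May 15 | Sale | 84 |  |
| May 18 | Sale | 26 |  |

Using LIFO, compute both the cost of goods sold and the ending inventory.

COGS = $7,706.80; ending inventory = $207.00

May 7, 380 sold [LIFO — newest first]: 175 @ $13.15 + 205 @ $13.80 = $5,130.25
May 10, 97 sold [LIFO — newest first]: 57 @ $11.55 + 40 @ $13.80 = $1,210.35
May 15, 84 sold [LIFO — newest first]: 69 @ $11.60 + 15 @ $13.80 = $1,007.40
May 18, 26 sold [LIFO — newest first]: 26 @ $13.80 = $358.80
Total COGS = $5,130.25 + $1,210.35 + $1,007.40 + $358.80 = $7,706.80
Ending inventory: 15 @ $13.80 = $207.00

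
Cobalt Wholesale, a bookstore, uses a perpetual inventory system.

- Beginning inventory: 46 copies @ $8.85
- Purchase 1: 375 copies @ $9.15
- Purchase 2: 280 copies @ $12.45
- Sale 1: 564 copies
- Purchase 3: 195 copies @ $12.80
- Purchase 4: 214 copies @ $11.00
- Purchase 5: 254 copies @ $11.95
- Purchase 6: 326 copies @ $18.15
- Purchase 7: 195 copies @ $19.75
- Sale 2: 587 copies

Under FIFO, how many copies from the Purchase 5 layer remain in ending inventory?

213

Sale 1 (564) [FIFO — oldest first]: 46 @ $8.85 + 375 @ $9.15 + 143 @ $12.45 = $5,618.70
Sale 2 (587) [FIFO — oldest first]: 137 @ $12.45 + 195 @ $12.80 + 214 @ $11.00 + 41 @ $11.95 = $7,045.60
Total COGS = $5,618.70 + $7,045.60 = $12,664.30
Ending inventory: 213 @ $11.95 + 326 @ $18.15 + 195 @ $19.75 = $12,313.50
Check: goods available $24,977.80 = COGS $12,664.30 + ending $12,313.50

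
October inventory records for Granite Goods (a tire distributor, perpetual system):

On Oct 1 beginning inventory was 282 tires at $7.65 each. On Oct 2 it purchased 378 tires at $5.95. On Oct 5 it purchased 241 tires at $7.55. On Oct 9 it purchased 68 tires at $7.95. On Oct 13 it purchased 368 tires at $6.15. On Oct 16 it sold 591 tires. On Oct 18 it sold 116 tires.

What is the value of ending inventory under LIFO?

Ending inventory = $4,227.90

Oct 16, 591 sold [LIFO — newest first]: 368 @ $6.15 + 68 @ $7.95 + 155 @ $7.55 = $3,974.05
Oct 18, 116 sold [LIFO — newest first]: 86 @ $7.55 + 30 @ $5.95 = $827.80
Total COGS = $3,974.05 + $827.80 = $4,801.85
Ending inventory: 282 @ $7.65 + 348 @ $5.95 = $4,227.90
Check: goods available $9,029.75 = COGS $4,801.85 + ending $4,227.90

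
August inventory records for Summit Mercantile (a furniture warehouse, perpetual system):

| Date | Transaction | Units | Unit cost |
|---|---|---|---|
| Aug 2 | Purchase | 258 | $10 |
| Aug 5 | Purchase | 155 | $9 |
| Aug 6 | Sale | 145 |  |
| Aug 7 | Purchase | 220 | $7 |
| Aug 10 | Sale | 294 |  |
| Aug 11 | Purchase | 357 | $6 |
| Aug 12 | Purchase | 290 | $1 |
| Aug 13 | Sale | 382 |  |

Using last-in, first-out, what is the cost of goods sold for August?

COGS = $4,417

Aug 6, 145 sold [LIFO — newest first]: 145 @ $9 = $1,305
Aug 10, 294 sold [LIFO — newest first]: 220 @ $7 + 10 @ $9 + 64 @ $10 = $2,270
Aug 13, 382 sold [LIFO — newest first]: 290 @ $1 + 92 @ $6 = $842
Total COGS = $1,305 + $2,270 + $842 = $4,417
Ending inventory: 194 @ $10 + 265 @ $6 = $3,530
Check: goods available $7,947 = COGS $4,417 + ending $3,530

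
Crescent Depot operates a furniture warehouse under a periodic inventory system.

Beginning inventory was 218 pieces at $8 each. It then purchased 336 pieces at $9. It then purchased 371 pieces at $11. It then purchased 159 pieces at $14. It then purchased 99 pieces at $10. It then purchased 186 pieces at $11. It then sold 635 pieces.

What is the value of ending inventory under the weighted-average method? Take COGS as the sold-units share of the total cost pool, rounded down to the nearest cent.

Ending inventory = $7,565.73

Sale 1, sell 635: 635/1369 × $14,111.00 → $6,545.27
Ending inventory (cost pool remaining) = $7,565.73
Check: goods available $14,111.00 = COGS $6,545.27 + ending $7,565.73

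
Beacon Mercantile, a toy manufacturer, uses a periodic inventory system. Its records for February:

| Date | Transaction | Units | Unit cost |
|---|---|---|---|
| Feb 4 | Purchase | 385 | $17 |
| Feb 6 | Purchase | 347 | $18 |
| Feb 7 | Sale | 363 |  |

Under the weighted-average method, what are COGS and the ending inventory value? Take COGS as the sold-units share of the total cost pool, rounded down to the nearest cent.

Feb 7, sell 363: 363/732 × $12,791.00 → $6,343.07
Ending inventory (cost pool remaining) = $6,447.93
Check: goods available $12,791.00 = COGS $6,343.07 + ending $6,447.93

COGS = $6,343.07; ending inventory = $6,447.93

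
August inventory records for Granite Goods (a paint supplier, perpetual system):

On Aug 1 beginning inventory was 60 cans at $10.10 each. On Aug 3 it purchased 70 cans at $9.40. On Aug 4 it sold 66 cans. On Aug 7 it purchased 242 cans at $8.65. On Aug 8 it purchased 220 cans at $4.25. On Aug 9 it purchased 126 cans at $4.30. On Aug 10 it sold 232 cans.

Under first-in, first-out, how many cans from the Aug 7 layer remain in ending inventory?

74

Aug 4, 66 sold [FIFO — oldest first]: 60 @ $10.10 + 6 @ $9.40 = $662.40
Aug 10, 232 sold [FIFO — oldest first]: 64 @ $9.40 + 168 @ $8.65 = $2,054.80
Total COGS = $662.40 + $2,054.80 = $2,717.20
Ending inventory: 74 @ $8.65 + 220 @ $4.25 + 126 @ $4.30 = $2,116.90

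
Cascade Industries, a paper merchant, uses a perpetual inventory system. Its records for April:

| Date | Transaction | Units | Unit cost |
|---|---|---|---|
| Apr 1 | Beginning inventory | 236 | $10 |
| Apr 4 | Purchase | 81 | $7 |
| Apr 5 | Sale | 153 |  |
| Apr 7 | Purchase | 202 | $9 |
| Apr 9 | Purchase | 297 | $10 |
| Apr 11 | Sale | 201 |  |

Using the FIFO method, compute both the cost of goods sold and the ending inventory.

Apr 5, 153 sold [FIFO — oldest first]: 153 @ $10 = $1,530
Apr 11, 201 sold [FIFO — oldest first]: 83 @ $10 + 81 @ $7 + 37 @ $9 = $1,730
Total COGS = $1,530 + $1,730 = $3,260
Ending inventory: 165 @ $9 + 297 @ $10 = $4,455

COGS = $3,260; ending inventory = $4,455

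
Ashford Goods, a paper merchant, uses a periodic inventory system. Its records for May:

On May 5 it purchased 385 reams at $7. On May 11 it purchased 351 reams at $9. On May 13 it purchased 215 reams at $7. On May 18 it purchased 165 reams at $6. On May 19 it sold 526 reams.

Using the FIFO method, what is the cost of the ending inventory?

Ending inventory = $4,385

May 19, 526 sold [FIFO — oldest first]: 385 @ $7 + 141 @ $9 = $3,964
Ending inventory: 210 @ $9 + 215 @ $7 + 165 @ $6 = $4,385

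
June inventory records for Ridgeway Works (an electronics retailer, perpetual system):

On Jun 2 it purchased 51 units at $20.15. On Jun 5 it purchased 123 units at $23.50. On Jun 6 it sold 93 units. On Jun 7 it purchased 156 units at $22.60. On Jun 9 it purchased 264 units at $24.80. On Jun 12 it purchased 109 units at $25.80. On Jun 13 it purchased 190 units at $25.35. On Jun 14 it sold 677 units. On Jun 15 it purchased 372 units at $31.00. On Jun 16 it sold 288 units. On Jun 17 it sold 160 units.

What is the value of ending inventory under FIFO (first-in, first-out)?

Ending inventory = $1,457.00

Jun 6, 93 sold [FIFO — oldest first]: 51 @ $20.15 + 42 @ $23.50 = $2,014.65
Jun 14, 677 sold [FIFO — oldest first]: 81 @ $23.50 + 156 @ $22.60 + 264 @ $24.80 + 109 @ $25.80 + 67 @ $25.35 = $16,486.95
Jun 16, 288 sold [FIFO — oldest first]: 123 @ $25.35 + 165 @ $31.00 = $8,233.05
Jun 17, 160 sold [FIFO — oldest first]: 160 @ $31.00 = $4,960.00
Total COGS = $2,014.65 + $16,486.95 + $8,233.05 + $4,960.00 = $31,694.65
Ending inventory: 47 @ $31.00 = $1,457.00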